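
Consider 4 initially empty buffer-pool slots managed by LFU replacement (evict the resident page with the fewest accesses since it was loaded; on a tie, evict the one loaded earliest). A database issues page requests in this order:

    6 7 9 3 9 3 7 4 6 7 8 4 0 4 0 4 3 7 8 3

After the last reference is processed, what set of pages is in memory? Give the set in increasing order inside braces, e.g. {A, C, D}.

{3, 7, 8, 9}

6: fault, frames (6)
7: fault, frames (6 7)
9: fault, frames (6 7 9)
3: fault, frames (6 7 9 3)
9: hit
3: hit
7: hit
4: fault, evict 6, frames (7 9 3 4)
6: fault, evict 4, frames (7 9 3 6)
7: hit
8: fault, evict 6, frames (7 9 3 8)
4: fault, evict 8, frames (7 9 3 4)
0: fault, evict 4, frames (7 9 3 0)
4: fault, evict 0, frames (7 9 3 4)
0: fault, evict 4, frames (7 9 3 0)
4: fault, evict 0, frames (7 9 3 4)
3: hit
7: hit
8: fault, evict 4, frames (7 9 3 8)
3: hit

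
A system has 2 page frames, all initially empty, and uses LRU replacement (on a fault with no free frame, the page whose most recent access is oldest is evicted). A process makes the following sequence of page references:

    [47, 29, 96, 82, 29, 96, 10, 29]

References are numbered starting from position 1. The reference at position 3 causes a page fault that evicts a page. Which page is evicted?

pos 1: 47 → fault, frames (47)
pos 2: 29 → fault, frames (47 29)
pos 3: 96 → fault, evict 47, frames (29 96)
At position 3, page 47 is evicted.

47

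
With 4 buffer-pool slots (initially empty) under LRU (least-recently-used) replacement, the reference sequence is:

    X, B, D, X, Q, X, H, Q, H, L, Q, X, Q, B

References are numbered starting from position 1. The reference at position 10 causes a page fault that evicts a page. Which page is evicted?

pos 1: X -> fault, frames [X]
pos 2: B -> fault, frames [X, B]
pos 3: D -> fault, frames [X, B, D]
pos 4: X -> hit
pos 5: Q -> fault, frames [B, D, X, Q]
pos 6: X -> hit
pos 7: H -> fault, evict B, frames [D, Q, X, H]
pos 8: Q -> hit
pos 9: H -> hit
pos 10: L -> fault, evict D, frames [X, Q, H, L]
At position 10, page D is evicted.

D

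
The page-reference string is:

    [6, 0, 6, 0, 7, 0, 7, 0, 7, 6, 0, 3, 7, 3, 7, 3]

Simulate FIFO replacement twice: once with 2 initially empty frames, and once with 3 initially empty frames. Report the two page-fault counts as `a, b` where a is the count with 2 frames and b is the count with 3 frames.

2 frames: F F . . F . . . . F F F F . . . → 7 faults.
3 frames: F F . . F . . . . . . F . . . . → 4 faults.
4 < 7: adding a frame reduced faults, as is typical.

7, 4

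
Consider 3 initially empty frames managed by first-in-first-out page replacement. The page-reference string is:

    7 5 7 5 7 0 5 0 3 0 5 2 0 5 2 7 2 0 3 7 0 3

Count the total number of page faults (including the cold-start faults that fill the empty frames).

9

7 → fault, frames [7]
5 → fault, frames [7, 5]
7 → hit
5 → hit
7 → hit
0 → fault, frames [7, 5, 0]
5 → hit
0 → hit
3 → fault, evict 7, frames [5, 0, 3]
0 → hit
5 → hit
2 → fault, evict 5, frames [0, 3, 2]
0 → hit
5 → fault, evict 0, frames [3, 2, 5]
2 → hit
7 → fault, evict 3, frames [2, 5, 7]
2 → hit
0 → fault, evict 2, frames [5, 7, 0]
3 → fault, evict 5, frames [7, 0, 3]
7 → hit
0 → hit
3 → hit
Page faults: 9.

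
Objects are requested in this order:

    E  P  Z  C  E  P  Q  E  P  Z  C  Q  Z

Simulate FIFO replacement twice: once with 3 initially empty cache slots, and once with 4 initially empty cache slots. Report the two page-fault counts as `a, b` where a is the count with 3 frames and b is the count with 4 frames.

3 frames: F F F F F F F . . F F . . → 9 faults.
4 frames: F F F F . . F F F F F F . → 10 faults.
10 > 9: adding a frame increased faults — Belady's anomaly.

9, 10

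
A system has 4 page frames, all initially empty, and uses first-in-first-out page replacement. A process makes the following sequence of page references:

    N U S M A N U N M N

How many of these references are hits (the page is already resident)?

3

N -> miss, frames (N)
U -> miss, frames (N U)
S -> miss, frames (N U S)
M -> miss, frames (N U S M)
A -> miss, evict N, frames (U S M A)
N -> miss, evict U, frames (S M A N)
U -> miss, evict S, frames (M A N U)
N -> hit
M -> hit
N -> hit
Hits: 3.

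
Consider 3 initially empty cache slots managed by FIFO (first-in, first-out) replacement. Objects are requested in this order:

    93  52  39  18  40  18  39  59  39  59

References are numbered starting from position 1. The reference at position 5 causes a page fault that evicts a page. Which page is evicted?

pos 1: 93 → miss, frames {93}
pos 2: 52 → miss, frames {93,52}
pos 3: 39 → miss, frames {93,52,39}
pos 4: 18 → miss, evict 93, frames {52,39,18}
pos 5: 40 → miss, evict 52, frames {39,18,40}
At position 5, page 52 is evicted.

52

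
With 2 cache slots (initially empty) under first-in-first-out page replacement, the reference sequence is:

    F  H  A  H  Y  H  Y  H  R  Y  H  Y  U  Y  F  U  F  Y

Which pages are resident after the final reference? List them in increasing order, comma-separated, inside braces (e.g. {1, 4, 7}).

{U, Y}

F → miss, frames [F]
H → miss, frames [F, H]
A → miss, evict F, frames [H, A]
H → hit
Y → miss, evict H, frames [A, Y]
H → miss, evict A, frames [Y, H]
Y → hit
H → hit
R → miss, evict Y, frames [H, R]
Y → miss, evict H, frames [R, Y]
H → miss, evict R, frames [Y, H]
Y → hit
U → miss, evict Y, frames [H, U]
Y → miss, evict H, frames [U, Y]
F → miss, evict U, frames [Y, F]
U → miss, evict Y, frames [F, U]
F → hit
Y → miss, evict F, frames [U, Y]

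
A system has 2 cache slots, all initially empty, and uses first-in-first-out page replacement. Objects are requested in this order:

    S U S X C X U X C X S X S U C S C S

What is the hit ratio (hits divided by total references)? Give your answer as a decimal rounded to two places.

0.33

S: fault, frames [S]
U: fault, frames [S, U]
S: hit
X: fault, evict S, frames [U, X]
C: fault, evict U, frames [X, C]
X: hit
U: fault, evict X, frames [C, U]
X: fault, evict C, frames [U, X]
C: fault, evict U, frames [X, C]
X: hit
S: fault, evict X, frames [C, S]
X: fault, evict C, frames [S, X]
S: hit
U: fault, evict S, frames [X, U]
C: fault, evict X, frames [U, C]
S: fault, evict U, frames [C, S]
C: hit
S: hit
Hits: 6 of 18 references → 6/18 = 0.3333.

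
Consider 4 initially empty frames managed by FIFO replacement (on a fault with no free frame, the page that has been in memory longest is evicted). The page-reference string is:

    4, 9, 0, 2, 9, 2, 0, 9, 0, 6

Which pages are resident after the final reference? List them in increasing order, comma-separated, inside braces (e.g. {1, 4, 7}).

4 -> miss, frames {4}
9 -> miss, frames {4,9}
0 -> miss, frames {4,9,0}
2 -> miss, frames {4,9,0,2}
9 -> hit
2 -> hit
0 -> hit
9 -> hit
0 -> hit
6 -> miss, evict 4, frames {9,0,2,6}

{0, 2, 6, 9}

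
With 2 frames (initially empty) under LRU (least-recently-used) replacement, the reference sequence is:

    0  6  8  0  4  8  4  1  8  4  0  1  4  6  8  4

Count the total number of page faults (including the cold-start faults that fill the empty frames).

15

0 -> fault, frames [0]
6 -> fault, frames [0, 6]
8 -> fault, evict 0, frames [6, 8]
0 -> fault, evict 6, frames [8, 0]
4 -> fault, evict 8, frames [0, 4]
8 -> fault, evict 0, frames [4, 8]
4 -> hit
1 -> fault, evict 8, frames [4, 1]
8 -> fault, evict 4, frames [1, 8]
4 -> fault, evict 1, frames [8, 4]
0 -> fault, evict 8, frames [4, 0]
1 -> fault, evict 4, frames [0, 1]
4 -> fault, evict 0, frames [1, 4]
6 -> fault, evict 1, frames [4, 6]
8 -> fault, evict 4, frames [6, 8]
4 -> fault, evict 6, frames [8, 4]
Page faults: 15.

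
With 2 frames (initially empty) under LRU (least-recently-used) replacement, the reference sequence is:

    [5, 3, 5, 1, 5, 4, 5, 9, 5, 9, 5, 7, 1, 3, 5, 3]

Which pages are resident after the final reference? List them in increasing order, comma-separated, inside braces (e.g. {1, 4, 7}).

5 -> fault, frames (5)
3 -> fault, frames (5 3)
5 -> hit
1 -> fault, evict 3, frames (5 1)
5 -> hit
4 -> fault, evict 1, frames (5 4)
5 -> hit
9 -> fault, evict 4, frames (5 9)
5 -> hit
9 -> hit
5 -> hit
7 -> fault, evict 9, frames (5 7)
1 -> fault, evict 5, frames (7 1)
3 -> fault, evict 7, frames (1 3)
5 -> fault, evict 1, frames (3 5)
3 -> hit

{3, 5}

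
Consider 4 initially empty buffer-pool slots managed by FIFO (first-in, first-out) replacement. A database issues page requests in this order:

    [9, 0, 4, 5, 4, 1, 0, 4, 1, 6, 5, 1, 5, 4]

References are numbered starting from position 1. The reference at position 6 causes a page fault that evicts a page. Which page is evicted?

pos 1: 9 → miss, frames {9}
pos 2: 0 → miss, frames {9,0}
pos 3: 4 → miss, frames {9,0,4}
pos 4: 5 → miss, frames {9,0,4,5}
pos 5: 4 → hit
pos 6: 1 → miss, evict 9, frames {0,4,5,1}
At position 6, page 9 is evicted.

9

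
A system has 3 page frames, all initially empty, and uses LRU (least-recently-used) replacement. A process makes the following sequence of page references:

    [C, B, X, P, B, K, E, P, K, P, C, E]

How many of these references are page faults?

9

C -> fault, frames {C}
B -> fault, frames {C,B}
X -> fault, frames {C,B,X}
P -> fault, evict C, frames {B,X,P}
B -> hit
K -> fault, evict X, frames {P,B,K}
E -> fault, evict P, frames {B,K,E}
P -> fault, evict B, frames {K,E,P}
K -> hit
P -> hit
C -> fault, evict E, frames {K,P,C}
E -> fault, evict K, frames {P,C,E}
Page faults: 9.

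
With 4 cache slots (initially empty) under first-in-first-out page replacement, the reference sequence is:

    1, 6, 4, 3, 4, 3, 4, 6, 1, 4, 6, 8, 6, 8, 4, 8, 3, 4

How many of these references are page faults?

1 -> miss, frames (1)
6 -> miss, frames (1 6)
4 -> miss, frames (1 6 4)
3 -> miss, frames (1 6 4 3)
4 -> hit
3 -> hit
4 -> hit
6 -> hit
1 -> hit
4 -> hit
6 -> hit
8 -> miss, evict 1, frames (6 4 3 8)
6 -> hit
8 -> hit
4 -> hit
8 -> hit
3 -> hit
4 -> hit
Page faults: 5.

5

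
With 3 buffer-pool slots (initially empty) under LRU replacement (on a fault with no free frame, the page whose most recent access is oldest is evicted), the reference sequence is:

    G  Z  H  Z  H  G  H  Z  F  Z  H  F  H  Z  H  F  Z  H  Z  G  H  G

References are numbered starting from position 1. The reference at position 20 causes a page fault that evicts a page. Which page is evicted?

pos 1: G → miss, frames [G]
pos 2: Z → miss, frames [G, Z]
pos 3: H → miss, frames [G, Z, H]
pos 4: Z → hit
pos 5: H → hit
pos 6: G → hit
pos 7: H → hit
pos 8: Z → hit
pos 9: F → miss, evict G, frames [H, Z, F]
pos 10: Z → hit
pos 11: H → hit
pos 12: F → hit
pos 13: H → hit
pos 14: Z → hit
pos 15: H → hit
pos 16: F → hit
pos 17: Z → hit
pos 18: H → hit
pos 19: Z → hit
pos 20: G → miss, evict F, frames [H, Z, G]
At position 20, page F is evicted.

F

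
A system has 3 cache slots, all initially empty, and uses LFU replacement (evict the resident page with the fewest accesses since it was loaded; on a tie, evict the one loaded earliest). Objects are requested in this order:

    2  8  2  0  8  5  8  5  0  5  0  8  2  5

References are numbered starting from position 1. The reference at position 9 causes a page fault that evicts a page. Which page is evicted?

2

pos 1: 2 → miss, frames {2}
pos 2: 8 → miss, frames {2,8}
pos 3: 2 → hit
pos 4: 0 → miss, frames {2,8,0}
pos 5: 8 → hit
pos 6: 5 → miss, evict 0, frames {2,8,5}
pos 7: 8 → hit
pos 8: 5 → hit
pos 9: 0 → miss, evict 2, frames {8,5,0}
At position 9, page 2 is evicted.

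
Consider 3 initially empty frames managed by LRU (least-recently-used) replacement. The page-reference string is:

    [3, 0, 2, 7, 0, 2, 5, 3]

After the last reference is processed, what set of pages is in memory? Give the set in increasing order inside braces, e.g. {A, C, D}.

3: miss, frames [3]
0: miss, frames [3, 0]
2: miss, frames [3, 0, 2]
7: miss, evict 3, frames [0, 2, 7]
0: hit
2: hit
5: miss, evict 7, frames [0, 2, 5]
3: miss, evict 0, frames [2, 5, 3]

{2, 3, 5}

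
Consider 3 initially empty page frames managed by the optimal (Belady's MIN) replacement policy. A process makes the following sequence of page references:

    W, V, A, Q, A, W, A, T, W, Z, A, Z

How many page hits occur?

6

W → fault, frames (W)
V → fault, frames (W V)
A → fault, frames (W V A)
Q → fault, evict V, frames (W A Q)
A → hit
W → hit
A → hit
T → fault, evict Q, frames (W A T)
W → hit
Z → fault, evict T, frames (W A Z)
A → hit
Z → hit
Hits: 6.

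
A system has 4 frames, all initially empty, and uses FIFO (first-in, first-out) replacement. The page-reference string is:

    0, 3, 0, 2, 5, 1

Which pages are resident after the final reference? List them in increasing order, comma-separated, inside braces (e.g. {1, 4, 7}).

0 -> fault, frames {0}
3 -> fault, frames {0,3}
0 -> hit
2 -> fault, frames {0,3,2}
5 -> fault, frames {0,3,2,5}
1 -> fault, evict 0, frames {3,2,5,1}

{1, 2, 3, 5}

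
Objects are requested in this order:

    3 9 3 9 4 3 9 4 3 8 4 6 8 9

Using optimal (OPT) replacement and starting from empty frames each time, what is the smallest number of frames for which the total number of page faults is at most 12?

f=1: 14 faults
f=2: 8 faults
f=3: 5 faults
f=4: 5 faults
f=5: 5 faults
Smallest f with faults ≤ 12 is 2.

2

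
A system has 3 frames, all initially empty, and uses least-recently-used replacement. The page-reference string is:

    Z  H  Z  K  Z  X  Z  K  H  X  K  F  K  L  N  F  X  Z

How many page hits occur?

Z: miss, frames [Z]
H: miss, frames [Z, H]
Z: hit
K: miss, frames [H, Z, K]
Z: hit
X: miss, evict H, frames [K, Z, X]
Z: hit
K: hit
H: miss, evict X, frames [Z, K, H]
X: miss, evict Z, frames [K, H, X]
K: hit
F: miss, evict H, frames [X, K, F]
K: hit
L: miss, evict X, frames [F, K, L]
N: miss, evict F, frames [K, L, N]
F: miss, evict K, frames [L, N, F]
X: miss, evict L, frames [N, F, X]
Z: miss, evict N, frames [F, X, Z]
Hits: 6.

6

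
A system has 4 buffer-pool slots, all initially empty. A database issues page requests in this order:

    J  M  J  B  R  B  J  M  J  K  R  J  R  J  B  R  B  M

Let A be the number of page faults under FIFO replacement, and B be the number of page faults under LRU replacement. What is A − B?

-1

Under FIFO: F F . F F . . . . F . F . . . . . F → 7 faults.
Under LRU: F F . F F . . . . F F . . . F . . F → 8 faults.
A − B = 7 − 8 = -1.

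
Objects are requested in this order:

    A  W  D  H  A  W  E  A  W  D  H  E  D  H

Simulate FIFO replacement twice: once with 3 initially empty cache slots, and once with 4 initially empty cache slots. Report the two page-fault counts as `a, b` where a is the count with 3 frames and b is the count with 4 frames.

9, 10

3 frames: F F F F F F F . . F F . . . → 9 faults.
4 frames: F F F F . . F F F F F F . . → 10 faults.
10 > 9: adding a frame increased faults — Belady's anomaly.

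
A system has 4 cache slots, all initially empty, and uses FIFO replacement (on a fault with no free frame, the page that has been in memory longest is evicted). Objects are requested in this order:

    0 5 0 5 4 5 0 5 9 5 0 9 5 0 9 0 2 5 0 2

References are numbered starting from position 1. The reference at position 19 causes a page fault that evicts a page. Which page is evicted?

5

pos 1: 0 -> miss, frames (0)
pos 2: 5 -> miss, frames (0 5)
pos 3: 0 -> hit
pos 4: 5 -> hit
pos 5: 4 -> miss, frames (0 5 4)
pos 6: 5 -> hit
pos 7: 0 -> hit
pos 8: 5 -> hit
pos 9: 9 -> miss, frames (0 5 4 9)
pos 10: 5 -> hit
pos 11: 0 -> hit
pos 12: 9 -> hit
pos 13: 5 -> hit
pos 14: 0 -> hit
pos 15: 9 -> hit
pos 16: 0 -> hit
pos 17: 2 -> miss, evict 0, frames (5 4 9 2)
pos 18: 5 -> hit
pos 19: 0 -> miss, evict 5, frames (4 9 2 0)
At position 19, page 5 is evicted.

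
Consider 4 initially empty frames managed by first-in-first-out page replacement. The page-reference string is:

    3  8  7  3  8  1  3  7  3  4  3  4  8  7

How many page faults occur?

8

3 -> miss, frames {3}
8 -> miss, frames {3,8}
7 -> miss, frames {3,8,7}
3 -> hit
8 -> hit
1 -> miss, frames {3,8,7,1}
3 -> hit
7 -> hit
3 -> hit
4 -> miss, evict 3, frames {8,7,1,4}
3 -> miss, evict 8, frames {7,1,4,3}
4 -> hit
8 -> miss, evict 7, frames {1,4,3,8}
7 -> miss, evict 1, frames {4,3,8,7}
Page faults: 8.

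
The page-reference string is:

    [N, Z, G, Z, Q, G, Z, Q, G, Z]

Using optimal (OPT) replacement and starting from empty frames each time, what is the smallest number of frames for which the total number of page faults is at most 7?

f=1: 10 faults
f=2: 6 faults
f=3: 4 faults
f=4: 4 faults
Smallest f with faults ≤ 7 is 2.

2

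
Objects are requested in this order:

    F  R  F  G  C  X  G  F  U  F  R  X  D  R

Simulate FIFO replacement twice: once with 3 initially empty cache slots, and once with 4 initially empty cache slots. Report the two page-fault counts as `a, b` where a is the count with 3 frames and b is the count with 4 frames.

3 frames: F F . F F F . F F . F F F . → 10 faults.
4 frames: F F . F F F . F F . F . F . → 9 faults.
9 < 10: adding a frame reduced faults, as is typical.

10, 9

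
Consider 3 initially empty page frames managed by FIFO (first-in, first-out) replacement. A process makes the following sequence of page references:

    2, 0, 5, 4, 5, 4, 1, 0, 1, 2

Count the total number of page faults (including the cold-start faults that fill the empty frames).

7

2 → fault, frames (2)
0 → fault, frames (2 0)
5 → fault, frames (2 0 5)
4 → fault, evict 2, frames (0 5 4)
5 → hit
4 → hit
1 → fault, evict 0, frames (5 4 1)
0 → fault, evict 5, frames (4 1 0)
1 → hit
2 → fault, evict 4, frames (1 0 2)
Page faults: 7.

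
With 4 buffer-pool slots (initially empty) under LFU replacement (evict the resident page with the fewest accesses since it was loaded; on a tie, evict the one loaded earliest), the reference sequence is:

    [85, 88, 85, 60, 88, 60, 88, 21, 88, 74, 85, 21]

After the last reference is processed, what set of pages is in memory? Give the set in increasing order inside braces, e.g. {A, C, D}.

{21, 60, 85, 88}

85: fault, frames {85}
88: fault, frames {85,88}
85: hit
60: fault, frames {85,88,60}
88: hit
60: hit
88: hit
21: fault, frames {85,88,60,21}
88: hit
74: fault, evict 21, frames {85,88,60,74}
85: hit
21: fault, evict 74, frames {85,88,60,21}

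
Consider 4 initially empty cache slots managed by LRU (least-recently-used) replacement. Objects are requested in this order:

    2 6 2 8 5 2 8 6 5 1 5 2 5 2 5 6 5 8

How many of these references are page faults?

7

2: fault, frames (2)
6: fault, frames (2 6)
2: hit
8: fault, frames (6 2 8)
5: fault, frames (6 2 8 5)
2: hit
8: hit
6: hit
5: hit
1: fault, evict 2, frames (8 6 5 1)
5: hit
2: fault, evict 8, frames (6 1 5 2)
5: hit
2: hit
5: hit
6: hit
5: hit
8: fault, evict 1, frames (2 6 5 8)
Page faults: 7.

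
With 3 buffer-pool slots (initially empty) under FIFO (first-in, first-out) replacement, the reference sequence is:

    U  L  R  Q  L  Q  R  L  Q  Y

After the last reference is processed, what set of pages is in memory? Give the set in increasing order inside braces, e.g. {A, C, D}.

{Q, R, Y}

U -> miss, frames {U}
L -> miss, frames {U,L}
R -> miss, frames {U,L,R}
Q -> miss, evict U, frames {L,R,Q}
L -> hit
Q -> hit
R -> hit
L -> hit
Q -> hit
Y -> miss, evict L, frames {R,Q,Y}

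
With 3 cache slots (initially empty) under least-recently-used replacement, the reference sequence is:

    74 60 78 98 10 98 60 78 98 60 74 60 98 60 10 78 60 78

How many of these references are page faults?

10

74 -> fault, frames {74}
60 -> fault, frames {74,60}
78 -> fault, frames {74,60,78}
98 -> fault, evict 74, frames {60,78,98}
10 -> fault, evict 60, frames {78,98,10}
98 -> hit
60 -> fault, evict 78, frames {10,98,60}
78 -> fault, evict 10, frames {98,60,78}
98 -> hit
60 -> hit
74 -> fault, evict 78, frames {98,60,74}
60 -> hit
98 -> hit
60 -> hit
10 -> fault, evict 74, frames {98,60,10}
78 -> fault, evict 98, frames {60,10,78}
60 -> hit
78 -> hit
Page faults: 10.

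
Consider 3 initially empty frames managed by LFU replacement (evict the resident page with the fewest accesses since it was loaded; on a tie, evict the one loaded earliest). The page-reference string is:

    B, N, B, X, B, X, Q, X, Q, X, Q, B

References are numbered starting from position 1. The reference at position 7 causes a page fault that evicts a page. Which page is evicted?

pos 1: B → miss, frames {B}
pos 2: N → miss, frames {B,N}
pos 3: B → hit
pos 4: X → miss, frames {B,N,X}
pos 5: B → hit
pos 6: X → hit
pos 7: Q → miss, evict N, frames {B,X,Q}
At position 7, page N is evicted.

N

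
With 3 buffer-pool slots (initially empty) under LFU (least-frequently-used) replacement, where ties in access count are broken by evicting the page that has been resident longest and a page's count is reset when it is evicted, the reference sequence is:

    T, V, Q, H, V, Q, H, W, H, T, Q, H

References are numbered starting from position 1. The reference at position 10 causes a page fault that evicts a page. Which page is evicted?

W

pos 1: T: miss, frames (T)
pos 2: V: miss, frames (T V)
pos 3: Q: miss, frames (T V Q)
pos 4: H: miss, evict T, frames (V Q H)
pos 5: V: hit
pos 6: Q: hit
pos 7: H: hit
pos 8: W: miss, evict V, frames (Q H W)
pos 9: H: hit
pos 10: T: miss, evict W, frames (Q H T)
At position 10, page W is evicted.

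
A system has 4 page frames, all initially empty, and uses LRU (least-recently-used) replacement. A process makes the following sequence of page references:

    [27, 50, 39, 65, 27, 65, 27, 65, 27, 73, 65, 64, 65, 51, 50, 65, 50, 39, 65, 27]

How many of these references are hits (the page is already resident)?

10

27 -> fault, frames [27]
50 -> fault, frames [27, 50]
39 -> fault, frames [27, 50, 39]
65 -> fault, frames [27, 50, 39, 65]
27 -> hit
65 -> hit
27 -> hit
65 -> hit
27 -> hit
73 -> fault, evict 50, frames [39, 65, 27, 73]
65 -> hit
64 -> fault, evict 39, frames [27, 73, 65, 64]
65 -> hit
51 -> fault, evict 27, frames [73, 64, 65, 51]
50 -> fault, evict 73, frames [64, 65, 51, 50]
65 -> hit
50 -> hit
39 -> fault, evict 64, frames [51, 65, 50, 39]
65 -> hit
27 -> fault, evict 51, frames [50, 39, 65, 27]
Hits: 10.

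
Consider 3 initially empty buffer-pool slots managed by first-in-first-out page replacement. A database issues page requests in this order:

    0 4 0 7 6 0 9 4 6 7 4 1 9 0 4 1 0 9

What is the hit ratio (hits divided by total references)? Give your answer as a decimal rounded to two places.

0 → miss, frames [0]
4 → miss, frames [0, 4]
0 → hit
7 → miss, frames [0, 4, 7]
6 → miss, evict 0, frames [4, 7, 6]
0 → miss, evict 4, frames [7, 6, 0]
9 → miss, evict 7, frames [6, 0, 9]
4 → miss, evict 6, frames [0, 9, 4]
6 → miss, evict 0, frames [9, 4, 6]
7 → miss, evict 9, frames [4, 6, 7]
4 → hit
1 → miss, evict 4, frames [6, 7, 1]
9 → miss, evict 6, frames [7, 1, 9]
0 → miss, evict 7, frames [1, 9, 0]
4 → miss, evict 1, frames [9, 0, 4]
1 → miss, evict 9, frames [0, 4, 1]
0 → hit
9 → miss, evict 0, frames [4, 1, 9]
Hits: 3 of 18 references → 3/18 = 0.1667.

0.17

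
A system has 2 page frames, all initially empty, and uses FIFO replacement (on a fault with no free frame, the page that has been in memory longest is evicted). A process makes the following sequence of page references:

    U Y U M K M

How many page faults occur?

U -> miss, frames (U)
Y -> miss, frames (U Y)
U -> hit
M -> miss, evict U, frames (Y M)
K -> miss, evict Y, frames (M K)
M -> hit
Page faults: 4.

4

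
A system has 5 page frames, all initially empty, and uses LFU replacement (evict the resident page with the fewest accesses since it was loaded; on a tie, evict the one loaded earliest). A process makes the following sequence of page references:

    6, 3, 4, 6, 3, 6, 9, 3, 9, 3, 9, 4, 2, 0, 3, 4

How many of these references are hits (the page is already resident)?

6 → miss, frames [6]
3 → miss, frames [6, 3]
4 → miss, frames [6, 3, 4]
6 → hit
3 → hit
6 → hit
9 → miss, frames [6, 3, 4, 9]
3 → hit
9 → hit
3 → hit
9 → hit
4 → hit
2 → miss, frames [6, 3, 4, 9, 2]
0 → miss, evict 2, frames [6, 3, 4, 9, 0]
3 → hit
4 → hit
Hits: 10.

10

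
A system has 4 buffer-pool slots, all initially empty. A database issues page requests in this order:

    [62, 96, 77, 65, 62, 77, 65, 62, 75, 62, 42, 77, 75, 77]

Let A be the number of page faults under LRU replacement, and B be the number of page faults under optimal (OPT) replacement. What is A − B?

1

Under LRU: F F F F . . . . F . F F . . → 7 faults.
Under OPT: F F F F . . . . F . F . . . → 6 faults.
A − B = 7 − 6 = 1.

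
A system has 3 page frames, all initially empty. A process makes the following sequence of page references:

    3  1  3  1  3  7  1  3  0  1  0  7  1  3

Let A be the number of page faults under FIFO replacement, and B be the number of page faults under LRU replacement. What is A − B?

Under FIFO: F F . . . F . . F . . . . F → 5 faults.
Under LRU: F F . . . F . . F . . F . F → 6 faults.
A − B = 5 − 6 = -1.

-1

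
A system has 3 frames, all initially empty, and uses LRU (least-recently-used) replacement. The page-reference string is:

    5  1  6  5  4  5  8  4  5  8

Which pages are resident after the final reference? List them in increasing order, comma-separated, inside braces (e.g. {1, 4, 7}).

5: fault, frames {5}
1: fault, frames {5,1}
6: fault, frames {5,1,6}
5: hit
4: fault, evict 1, frames {6,5,4}
5: hit
8: fault, evict 6, frames {4,5,8}
4: hit
5: hit
8: hit

{4, 5, 8}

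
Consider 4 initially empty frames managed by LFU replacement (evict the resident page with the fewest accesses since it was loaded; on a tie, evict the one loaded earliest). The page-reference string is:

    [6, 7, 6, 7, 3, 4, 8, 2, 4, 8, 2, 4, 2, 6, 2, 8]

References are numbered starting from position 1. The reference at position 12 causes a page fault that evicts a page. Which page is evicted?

8

pos 1: 6: fault, frames {6}
pos 2: 7: fault, frames {6,7}
pos 3: 6: hit
pos 4: 7: hit
pos 5: 3: fault, frames {6,7,3}
pos 6: 4: fault, frames {6,7,3,4}
pos 7: 8: fault, evict 3, frames {6,7,4,8}
pos 8: 2: fault, evict 4, frames {6,7,8,2}
pos 9: 4: fault, evict 8, frames {6,7,2,4}
pos 10: 8: fault, evict 2, frames {6,7,4,8}
pos 11: 2: fault, evict 4, frames {6,7,8,2}
pos 12: 4: fault, evict 8, frames {6,7,2,4}
At position 12, page 8 is evicted.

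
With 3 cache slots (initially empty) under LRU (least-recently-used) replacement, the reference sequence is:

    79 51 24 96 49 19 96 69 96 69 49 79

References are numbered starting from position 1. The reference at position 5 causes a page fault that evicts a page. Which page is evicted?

51

pos 1: 79 -> miss, frames {79}
pos 2: 51 -> miss, frames {79,51}
pos 3: 24 -> miss, frames {79,51,24}
pos 4: 96 -> miss, evict 79, frames {51,24,96}
pos 5: 49 -> miss, evict 51, frames {24,96,49}
At position 5, page 51 is evicted.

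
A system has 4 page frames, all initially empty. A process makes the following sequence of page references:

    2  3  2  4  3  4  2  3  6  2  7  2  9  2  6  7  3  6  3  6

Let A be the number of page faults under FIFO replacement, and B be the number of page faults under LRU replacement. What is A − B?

Under FIFO: F F . F . . . . F . F F F . . . F F . . → 9 faults.
Under LRU: F F . F . . . . F . F . F . . . F . . . → 7 faults.
A − B = 9 − 7 = 2.

2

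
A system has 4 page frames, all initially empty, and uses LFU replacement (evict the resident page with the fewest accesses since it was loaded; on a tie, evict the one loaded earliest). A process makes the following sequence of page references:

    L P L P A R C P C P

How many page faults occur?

L → miss, frames (L)
P → miss, frames (L P)
L → hit
P → hit
A → miss, frames (L P A)
R → miss, frames (L P A R)
C → miss, evict A, frames (L P R C)
P → hit
C → hit
P → hit
Page faults: 5.

5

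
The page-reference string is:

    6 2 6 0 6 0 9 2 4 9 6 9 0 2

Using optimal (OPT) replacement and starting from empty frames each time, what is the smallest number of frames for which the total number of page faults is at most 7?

3

f=1: 14 faults
f=2: 9 faults
f=3: 7 faults
f=4: 6 faults
f=5: 5 faults
Smallest f with faults ≤ 7 is 3.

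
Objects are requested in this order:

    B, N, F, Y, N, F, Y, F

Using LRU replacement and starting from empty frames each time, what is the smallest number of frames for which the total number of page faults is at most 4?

f=1: 8 faults
f=2: 7 faults
f=3: 4 faults
f=4: 4 faults
Smallest f with faults ≤ 4 is 3.

3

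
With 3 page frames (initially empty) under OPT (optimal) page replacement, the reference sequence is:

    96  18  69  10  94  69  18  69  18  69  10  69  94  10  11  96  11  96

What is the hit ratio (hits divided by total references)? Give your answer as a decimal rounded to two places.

0.56

96 -> fault, frames {96}
18 -> fault, frames {96,18}
69 -> fault, frames {96,18,69}
10 -> fault, evict 96, frames {18,69,10}
94 -> fault, evict 10, frames {18,69,94}
69 -> hit
18 -> hit
69 -> hit
18 -> hit
69 -> hit
10 -> fault, evict 18, frames {69,94,10}
69 -> hit
94 -> hit
10 -> hit
11 -> fault, evict 10, frames {69,94,11}
96 -> fault, evict 94, frames {69,11,96}
11 -> hit
96 -> hit
Hits: 10 of 18 references → 10/18 = 0.5556.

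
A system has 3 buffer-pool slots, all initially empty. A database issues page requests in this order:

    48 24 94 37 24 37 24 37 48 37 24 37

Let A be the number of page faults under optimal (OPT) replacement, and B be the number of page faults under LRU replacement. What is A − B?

Under OPT: F F F F . . . . . . . . → 4 faults.
Under LRU: F F F F . . . . F . . . → 5 faults.
A − B = 4 − 5 = -1.

-1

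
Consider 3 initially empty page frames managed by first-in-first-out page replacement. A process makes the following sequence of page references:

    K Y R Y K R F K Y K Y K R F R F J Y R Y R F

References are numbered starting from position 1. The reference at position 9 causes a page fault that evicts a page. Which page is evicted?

R

pos 1: K → miss, frames [K]
pos 2: Y → miss, frames [K, Y]
pos 3: R → miss, frames [K, Y, R]
pos 4: Y → hit
pos 5: K → hit
pos 6: R → hit
pos 7: F → miss, evict K, frames [Y, R, F]
pos 8: K → miss, evict Y, frames [R, F, K]
pos 9: Y → miss, evict R, frames [F, K, Y]
At position 9, page R is evicted.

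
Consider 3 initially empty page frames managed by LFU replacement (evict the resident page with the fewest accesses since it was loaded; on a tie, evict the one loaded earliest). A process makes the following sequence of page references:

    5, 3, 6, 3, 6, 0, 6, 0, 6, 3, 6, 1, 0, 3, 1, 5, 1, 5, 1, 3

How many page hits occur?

9

5 -> miss, frames {5}
3 -> miss, frames {5,3}
6 -> miss, frames {5,3,6}
3 -> hit
6 -> hit
0 -> miss, evict 5, frames {3,6,0}
6 -> hit
0 -> hit
6 -> hit
3 -> hit
6 -> hit
1 -> miss, evict 0, frames {3,6,1}
0 -> miss, evict 1, frames {3,6,0}
3 -> hit
1 -> miss, evict 0, frames {3,6,1}
5 -> miss, evict 1, frames {3,6,5}
1 -> miss, evict 5, frames {3,6,1}
5 -> miss, evict 1, frames {3,6,5}
1 -> miss, evict 5, frames {3,6,1}
3 -> hit
Hits: 9.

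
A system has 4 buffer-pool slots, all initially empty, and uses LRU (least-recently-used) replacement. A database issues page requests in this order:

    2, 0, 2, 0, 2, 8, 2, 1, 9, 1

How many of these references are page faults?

5

2: fault, frames {2}
0: fault, frames {2,0}
2: hit
0: hit
2: hit
8: fault, frames {0,2,8}
2: hit
1: fault, frames {0,8,2,1}
9: fault, evict 0, frames {8,2,1,9}
1: hit
Page faults: 5.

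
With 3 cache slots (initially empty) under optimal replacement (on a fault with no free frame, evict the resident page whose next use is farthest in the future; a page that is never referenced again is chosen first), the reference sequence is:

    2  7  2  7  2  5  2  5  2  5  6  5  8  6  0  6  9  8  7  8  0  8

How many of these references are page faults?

8

2 → fault, frames {2}
7 → fault, frames {2,7}
2 → hit
7 → hit
2 → hit
5 → fault, frames {2,7,5}
2 → hit
5 → hit
2 → hit
5 → hit
6 → fault, evict 2, frames {7,5,6}
5 → hit
8 → fault, evict 5, frames {7,6,8}
6 → hit
0 → fault, evict 7, frames {6,8,0}
6 → hit
9 → fault, evict 6, frames {8,0,9}
8 → hit
7 → fault, evict 9, frames {8,0,7}
8 → hit
0 → hit
8 → hit
Page faults: 8.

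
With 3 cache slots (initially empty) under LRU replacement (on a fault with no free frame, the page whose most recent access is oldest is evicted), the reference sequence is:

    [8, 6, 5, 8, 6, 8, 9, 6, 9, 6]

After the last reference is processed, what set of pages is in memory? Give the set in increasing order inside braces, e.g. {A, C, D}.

{6, 8, 9}

8: fault, frames {8}
6: fault, frames {8,6}
5: fault, frames {8,6,5}
8: hit
6: hit
8: hit
9: fault, evict 5, frames {6,8,9}
6: hit
9: hit
6: hit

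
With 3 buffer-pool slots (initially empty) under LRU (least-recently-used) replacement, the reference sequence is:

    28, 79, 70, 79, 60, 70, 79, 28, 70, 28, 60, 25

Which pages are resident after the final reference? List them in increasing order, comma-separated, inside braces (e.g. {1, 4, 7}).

28 → miss, frames (28)
79 → miss, frames (28 79)
70 → miss, frames (28 79 70)
79 → hit
60 → miss, evict 28, frames (70 79 60)
70 → hit
79 → hit
28 → miss, evict 60, frames (70 79 28)
70 → hit
28 → hit
60 → miss, evict 79, frames (70 28 60)
25 → miss, evict 70, frames (28 60 25)

{25, 28, 60}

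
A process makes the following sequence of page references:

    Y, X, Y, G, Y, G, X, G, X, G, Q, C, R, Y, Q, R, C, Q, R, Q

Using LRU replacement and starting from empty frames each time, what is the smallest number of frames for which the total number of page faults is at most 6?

f=1: 20 faults
f=2: 13 faults
f=3: 9 faults
f=4: 7 faults
f=5: 7 faults
f=6: 6 faults
Smallest f with faults ≤ 6 is 6.

6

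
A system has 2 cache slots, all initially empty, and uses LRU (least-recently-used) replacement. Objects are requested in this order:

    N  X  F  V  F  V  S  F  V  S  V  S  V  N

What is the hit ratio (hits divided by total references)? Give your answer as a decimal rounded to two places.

N -> fault, frames [N]
X -> fault, frames [N, X]
F -> fault, evict N, frames [X, F]
V -> fault, evict X, frames [F, V]
F -> hit
V -> hit
S -> fault, evict F, frames [V, S]
F -> fault, evict V, frames [S, F]
V -> fault, evict S, frames [F, V]
S -> fault, evict F, frames [V, S]
V -> hit
S -> hit
V -> hit
N -> fault, evict S, frames [V, N]
Hits: 5 of 14 references → 5/14 = 0.3571.

0.36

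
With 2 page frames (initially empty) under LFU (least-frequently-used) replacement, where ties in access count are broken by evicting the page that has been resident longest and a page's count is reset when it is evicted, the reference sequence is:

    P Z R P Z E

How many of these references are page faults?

6

P → fault, frames {P}
Z → fault, frames {P,Z}
R → fault, evict P, frames {Z,R}
P → fault, evict Z, frames {R,P}
Z → fault, evict R, frames {P,Z}
E → fault, evict P, frames {Z,E}
Page faults: 6.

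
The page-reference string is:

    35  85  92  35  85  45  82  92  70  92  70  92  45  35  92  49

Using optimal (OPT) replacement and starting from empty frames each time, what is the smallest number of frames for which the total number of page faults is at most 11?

2

f=1: 16 faults
f=2: 10 faults
f=3: 8 faults
f=4: 7 faults
f=5: 7 faults
f=6: 7 faults
f=7: 7 faults
Smallest f with faults ≤ 11 is 2.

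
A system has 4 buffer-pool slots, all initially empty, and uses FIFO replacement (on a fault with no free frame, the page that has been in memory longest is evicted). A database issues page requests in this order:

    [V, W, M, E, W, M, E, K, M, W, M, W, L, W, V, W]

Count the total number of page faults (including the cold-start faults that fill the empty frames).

8

V -> fault, frames (V)
W -> fault, frames (V W)
M -> fault, frames (V W M)
E -> fault, frames (V W M E)
W -> hit
M -> hit
E -> hit
K -> fault, evict V, frames (W M E K)
M -> hit
W -> hit
M -> hit
W -> hit
L -> fault, evict W, frames (M E K L)
W -> fault, evict M, frames (E K L W)
V -> fault, evict E, frames (K L W V)
W -> hit
Page faults: 8.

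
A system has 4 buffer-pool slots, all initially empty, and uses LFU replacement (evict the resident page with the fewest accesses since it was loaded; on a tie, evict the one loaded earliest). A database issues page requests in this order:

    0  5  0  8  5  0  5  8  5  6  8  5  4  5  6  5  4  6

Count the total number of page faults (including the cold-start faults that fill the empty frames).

0: fault, frames [0]
5: fault, frames [0, 5]
0: hit
8: fault, frames [0, 5, 8]
5: hit
0: hit
5: hit
8: hit
5: hit
6: fault, frames [0, 5, 8, 6]
8: hit
5: hit
4: fault, evict 6, frames [0, 5, 8, 4]
5: hit
6: fault, evict 4, frames [0, 5, 8, 6]
5: hit
4: fault, evict 6, frames [0, 5, 8, 4]
6: fault, evict 4, frames [0, 5, 8, 6]
Page faults: 8.

8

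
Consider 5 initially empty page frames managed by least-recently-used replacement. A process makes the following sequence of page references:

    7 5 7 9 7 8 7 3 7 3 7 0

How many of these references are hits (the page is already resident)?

6

7: fault, frames (7)
5: fault, frames (7 5)
7: hit
9: fault, frames (5 7 9)
7: hit
8: fault, frames (5 9 7 8)
7: hit
3: fault, frames (5 9 8 7 3)
7: hit
3: hit
7: hit
0: fault, evict 5, frames (9 8 3 7 0)
Hits: 6.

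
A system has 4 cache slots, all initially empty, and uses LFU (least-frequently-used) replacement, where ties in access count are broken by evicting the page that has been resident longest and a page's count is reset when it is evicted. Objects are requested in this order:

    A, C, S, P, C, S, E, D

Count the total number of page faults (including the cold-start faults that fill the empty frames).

6

A → miss, frames (A)
C → miss, frames (A C)
S → miss, frames (A C S)
P → miss, frames (A C S P)
C → hit
S → hit
E → miss, evict A, frames (C S P E)
D → miss, evict P, frames (C S E D)
Page faults: 6.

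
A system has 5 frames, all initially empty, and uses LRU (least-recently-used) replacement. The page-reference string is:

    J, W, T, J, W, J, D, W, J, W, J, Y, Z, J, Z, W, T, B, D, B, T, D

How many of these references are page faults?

J: fault, frames {J}
W: fault, frames {J,W}
T: fault, frames {J,W,T}
J: hit
W: hit
J: hit
D: fault, frames {T,W,J,D}
W: hit
J: hit
W: hit
J: hit
Y: fault, frames {T,D,W,J,Y}
Z: fault, evict T, frames {D,W,J,Y,Z}
J: hit
Z: hit
W: hit
T: fault, evict D, frames {Y,J,Z,W,T}
B: fault, evict Y, frames {J,Z,W,T,B}
D: fault, evict J, frames {Z,W,T,B,D}
B: hit
T: hit
D: hit
Page faults: 9.

9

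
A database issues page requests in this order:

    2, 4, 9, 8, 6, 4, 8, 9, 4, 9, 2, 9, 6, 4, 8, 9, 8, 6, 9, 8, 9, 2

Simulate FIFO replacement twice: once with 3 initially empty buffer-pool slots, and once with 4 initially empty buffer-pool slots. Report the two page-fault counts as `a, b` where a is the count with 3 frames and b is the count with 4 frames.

3 frames: F F F F F F . F . . F . F F F F . F . . . F → 14 faults.
4 frames: F F F F F . . . . . F . . F . F F F . . . F → 11 faults.
11 < 14: adding a frame reduced faults, as is typical.

14, 11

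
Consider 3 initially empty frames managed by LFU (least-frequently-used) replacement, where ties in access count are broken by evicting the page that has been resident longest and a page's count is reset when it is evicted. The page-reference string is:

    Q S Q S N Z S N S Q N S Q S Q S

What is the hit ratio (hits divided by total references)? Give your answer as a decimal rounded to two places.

0.69

Q -> miss, frames [Q]
S -> miss, frames [Q, S]
Q -> hit
S -> hit
N -> miss, frames [Q, S, N]
Z -> miss, evict N, frames [Q, S, Z]
S -> hit
N -> miss, evict Z, frames [Q, S, N]
S -> hit
Q -> hit
N -> hit
S -> hit
Q -> hit
S -> hit
Q -> hit
S -> hit
Hits: 11 of 16 references → 11/16 = 0.6875.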